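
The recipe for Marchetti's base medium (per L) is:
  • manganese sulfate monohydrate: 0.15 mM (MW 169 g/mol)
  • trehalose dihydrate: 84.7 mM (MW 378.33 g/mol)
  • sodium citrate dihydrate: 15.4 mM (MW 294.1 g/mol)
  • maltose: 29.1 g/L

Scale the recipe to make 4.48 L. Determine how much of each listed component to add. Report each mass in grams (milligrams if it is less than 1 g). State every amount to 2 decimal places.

Scale factor relative to 1 L: 4.48.
manganese sulfate monohydrate: 0.15 mmol/L × 169 mg/mmol × 4.48 L = 113.57 mg
trehalose dihydrate: 84.7 mmol/L × 378.33 g/mol × 4.48 L ÷ 1000 = 143.56 g
sodium citrate dihydrate: 15.4 mmol/L × 294.1 g/mol × 4.48 L ÷ 1000 = 20.29 g
maltose: 29.1 g/L × 4.48 L = 130.37 g

manganese sulfate monohydrate 113.57 mg; trehalose dihydrate 143.56 g; sodium citrate dihydrate 20.29 g; maltose 130.37 g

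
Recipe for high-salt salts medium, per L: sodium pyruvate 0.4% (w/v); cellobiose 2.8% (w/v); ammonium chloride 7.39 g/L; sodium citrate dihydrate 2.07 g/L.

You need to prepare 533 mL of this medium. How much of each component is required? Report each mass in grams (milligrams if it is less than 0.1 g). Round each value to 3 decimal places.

sodium pyruvate 2.132 g; cellobiose 14.924 g; ammonium chloride 3.939 g; sodium citrate dihydrate 1.103 g

Scale factor relative to 1 L: 0.533.
sodium pyruvate: 0.4 g per 100 mL × 533 mL ÷ 100 = 2.132 g
cellobiose: 2.8% w/v = 28 g/L → 28 × 0.533 L = 14.924 g
ammonium chloride: 7.39 g/L × 0.533 L = 3.939 g
sodium citrate dihydrate: 2.07 g/L × 0.533 L = 1.103 g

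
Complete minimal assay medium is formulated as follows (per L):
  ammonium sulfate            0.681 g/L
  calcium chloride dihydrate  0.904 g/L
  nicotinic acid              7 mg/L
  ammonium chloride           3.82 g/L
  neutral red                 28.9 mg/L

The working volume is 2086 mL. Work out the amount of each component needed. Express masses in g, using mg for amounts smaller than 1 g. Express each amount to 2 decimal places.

Working volume: 2086 mL = 2.086 L.
ammonium sulfate: 0.681 g/L × 2.086 L = 1.42 g
calcium chloride dihydrate: 0.904 g/L × 2.086 L = 1.89 g
nicotinic acid: 7 mg/L × 2.086 L = 14.60 mg
ammonium chloride: 3.82 g/L × 2.086 L = 7.97 g
neutral red: 28.9 mg/L × 2.086 L = 60.29 mg

ammonium sulfate 1.42 g; calcium chloride dihydrate 1.89 g; nicotinic acid 14.60 mg; ammonium chloride 7.97 g; neutral red 60.29 mg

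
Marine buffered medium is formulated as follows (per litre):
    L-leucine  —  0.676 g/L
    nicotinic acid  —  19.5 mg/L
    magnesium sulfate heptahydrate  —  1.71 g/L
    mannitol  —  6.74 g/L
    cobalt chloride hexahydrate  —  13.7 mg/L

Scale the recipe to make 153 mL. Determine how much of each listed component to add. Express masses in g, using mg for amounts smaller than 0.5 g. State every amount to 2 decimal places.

L-leucine 103.43 mg; nicotinic acid 2.98 mg; magnesium sulfate heptahydrate 261.63 mg; mannitol 1.03 g; cobalt chloride hexahydrate 2.10 mg

Scale factor relative to 1 L: 0.153.
L-leucine: 0.676 g/L × 0.153 L = 0.103428 g = 103.43 mg
nicotinic acid: 19.5 mg/L × 0.153 L = 2.98 mg
magnesium sulfate heptahydrate: 1.71 g/L × 0.153 L = 0.26163 g = 261.63 mg
mannitol: 6.74 g/L × 0.153 L = 1.03 g
cobalt chloride hexahydrate: 13.7 mg/L × 0.153 L = 2.10 mg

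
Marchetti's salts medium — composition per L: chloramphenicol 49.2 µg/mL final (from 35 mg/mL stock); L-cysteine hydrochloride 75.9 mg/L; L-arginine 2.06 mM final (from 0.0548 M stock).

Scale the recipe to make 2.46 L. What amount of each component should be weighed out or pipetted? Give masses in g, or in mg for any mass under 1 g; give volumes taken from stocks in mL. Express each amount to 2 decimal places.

chloramphenicol 3.46 mL; L-cysteine hydrochloride 186.71 mg; L-arginine 92.47 mL

Working volume: 2.46 L.
chloramphenicol: V = C2·V2/C1 = 49.2 µg/mL × 2460 mL ÷ 35000 µg/mL = 3.46 mL
L-cysteine hydrochloride: 75.9 mg/L × 2.46 L = 186.71 mg
L-arginine: dilute stock: 2.06 mM × 2460 mL ÷ 54.8 mM = 92.47 mL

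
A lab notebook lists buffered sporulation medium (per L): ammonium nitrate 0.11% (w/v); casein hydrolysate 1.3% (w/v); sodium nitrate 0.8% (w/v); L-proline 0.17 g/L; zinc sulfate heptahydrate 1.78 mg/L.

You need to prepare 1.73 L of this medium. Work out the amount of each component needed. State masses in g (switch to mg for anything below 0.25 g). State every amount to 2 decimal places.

ammonium nitrate 1.90 g; casein hydrolysate 22.49 g; sodium nitrate 13.84 g; L-proline 0.29 g; zinc sulfate heptahydrate 3.08 mg

Working volume: 1.73 L.
ammonium nitrate: 0.11 g per 100 mL × 1730 mL ÷ 100 = 1.90 g
casein hydrolysate: 1.3 g per 100 mL × 1730 mL ÷ 100 = 22.49 g
sodium nitrate: 0.8 g per 100 mL × 1730 mL ÷ 100 = 13.84 g
L-proline: 0.17 g/L × 1.73 L = 0.29 g
zinc sulfate heptahydrate: 1.78 mg/L × 1.73 L = 3.08 mg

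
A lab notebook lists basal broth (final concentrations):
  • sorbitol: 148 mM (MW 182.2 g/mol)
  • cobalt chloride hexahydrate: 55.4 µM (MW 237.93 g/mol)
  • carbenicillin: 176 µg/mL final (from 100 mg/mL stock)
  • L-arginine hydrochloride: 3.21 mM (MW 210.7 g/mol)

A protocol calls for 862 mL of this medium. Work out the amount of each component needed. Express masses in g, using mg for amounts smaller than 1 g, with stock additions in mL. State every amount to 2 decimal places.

Scale factor relative to 1 L: 0.862.
sorbitol: 148 mmol/L × 182.2 g/mol × 0.862 L ÷ 1000 = 23.24 g
cobalt chloride hexahydrate: 55.4 µmol/L × 237.93 g/mol × 0.862 L ÷ 1000 = 11.36 mg
carbenicillin: dilute stock: 176 µg/mL × 862 mL ÷ 100000 µg/mL = 1.52 mL
L-arginine hydrochloride: 3.21 mmol/L × 210.7 mg/mmol × 0.862 L = 583.01 mg

sorbitol 23.24 g; cobalt chloride hexahydrate 11.36 mg; carbenicillin 1.52 mL; L-arginine hydrochloride 583.01 mg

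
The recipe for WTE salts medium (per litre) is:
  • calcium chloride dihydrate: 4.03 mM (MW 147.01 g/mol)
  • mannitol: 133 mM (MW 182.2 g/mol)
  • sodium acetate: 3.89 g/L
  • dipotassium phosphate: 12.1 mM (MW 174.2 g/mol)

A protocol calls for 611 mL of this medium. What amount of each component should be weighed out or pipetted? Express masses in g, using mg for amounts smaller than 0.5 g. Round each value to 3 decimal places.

Target volume = 611 mL = 0.611 L.
calcium chloride dihydrate: 4.03 mmol/L × 147.01 mg/mmol × 0.611 L = 361.987 mg
mannitol: 133 mmol/L × 182.2 g/mol × 0.611 L ÷ 1000 = 14.806 g
sodium acetate: 3.89 g/L × 0.611 L = 2.377 g
dipotassium phosphate: 12.1 mmol/L × 174.2 g/mol × 0.611 L ÷ 1000 = 1.288 g

calcium chloride dihydrate 361.987 mg; mannitol 14.806 g; sodium acetate 2.377 g; dipotassium phosphate 1.288 g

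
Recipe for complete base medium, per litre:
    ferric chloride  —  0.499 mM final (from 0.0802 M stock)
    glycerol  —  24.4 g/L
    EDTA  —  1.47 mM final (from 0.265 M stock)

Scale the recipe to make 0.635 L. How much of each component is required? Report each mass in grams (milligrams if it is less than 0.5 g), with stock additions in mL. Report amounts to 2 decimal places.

ferric chloride 3.95 mL; glycerol 15.49 g; EDTA 3.52 mL

Working volume: 0.635 L.
ferric chloride: C1V1 = C2V2 → 0.499 mM × 635 mL ÷ 80.2 mM = 3.95 mL
glycerol: 24.4 g/L × 0.635 L = 15.49 g
EDTA: V = C2·V2/C1 = 1.47 mM × 635 mL ÷ 265 mM = 3.52 mL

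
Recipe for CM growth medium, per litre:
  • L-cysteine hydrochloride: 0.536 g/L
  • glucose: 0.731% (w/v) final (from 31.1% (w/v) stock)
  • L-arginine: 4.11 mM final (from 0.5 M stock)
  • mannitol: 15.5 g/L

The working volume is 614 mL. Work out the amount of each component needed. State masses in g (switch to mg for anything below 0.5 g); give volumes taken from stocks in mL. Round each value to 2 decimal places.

Target volume = 614 mL = 0.614 L.
L-cysteine hydrochloride: 0.536 g/L × 0.614 L = 0.329104 g = 329.10 mg
glucose: C1V1 = C2V2 → 0.731% ÷ 31.1% × 614 mL = 14.43 mL
L-arginine: dilute stock: 4.11 mM × 614 mL ÷ 500 mM = 5.05 mL
mannitol: 15.5 g/L × 0.614 L = 9.52 g

L-cysteine hydrochloride 329.10 mg; glucose 14.43 mL; L-arginine 5.05 mL; mannitol 9.52 g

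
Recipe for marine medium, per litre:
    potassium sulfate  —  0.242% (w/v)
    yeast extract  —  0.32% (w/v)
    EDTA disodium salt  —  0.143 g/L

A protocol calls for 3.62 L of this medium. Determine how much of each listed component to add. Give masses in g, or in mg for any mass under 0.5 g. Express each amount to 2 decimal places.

potassium sulfate 8.76 g; yeast extract 11.58 g; EDTA disodium salt 0.52 g

Working volume: 3.62 L.
potassium sulfate: 0.242% w/v = 2.42 g/L → 2.42 × 3.62 L = 8.76 g
yeast extract: 0.32 g per 100 mL × 3620 mL ÷ 100 = 11.58 g
EDTA disodium salt: 0.143 g/L × 3.62 L = 0.52 g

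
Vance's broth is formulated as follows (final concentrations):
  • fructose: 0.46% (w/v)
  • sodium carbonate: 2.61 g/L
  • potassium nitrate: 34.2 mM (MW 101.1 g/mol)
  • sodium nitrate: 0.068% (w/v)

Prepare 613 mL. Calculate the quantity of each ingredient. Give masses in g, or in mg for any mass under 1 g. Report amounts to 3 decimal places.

fructose 2.820 g; sodium carbonate 1.600 g; potassium nitrate 2.120 g; sodium nitrate 416.840 mg

Target volume = 613 mL = 0.613 L.
fructose: 0.46% w/v = 4.6 g/L → 4.6 × 0.613 L = 2.820 g
sodium carbonate: 2.61 g/L × 0.613 L = 1.600 g
potassium nitrate: 34.2 mmol/L × 101.1 g/mol × 0.613 L ÷ 1000 = 2.120 g
sodium nitrate: 0.068 g per 100 mL × 613 mL ÷ 100 = 0.41684 g = 416.840 mg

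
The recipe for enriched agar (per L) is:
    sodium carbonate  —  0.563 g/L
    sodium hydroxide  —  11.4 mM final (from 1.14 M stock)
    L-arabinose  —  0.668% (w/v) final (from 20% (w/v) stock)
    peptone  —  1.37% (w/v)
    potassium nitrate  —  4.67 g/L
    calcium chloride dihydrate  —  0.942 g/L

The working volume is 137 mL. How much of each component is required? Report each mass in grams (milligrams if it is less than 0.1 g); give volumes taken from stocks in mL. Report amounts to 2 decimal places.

Working volume: 137 mL = 0.137 L.
sodium carbonate: 0.563 g/L × 0.137 L = 0.077131 g = 77.13 mg
sodium hydroxide: C1V1 = C2V2 → 11.4 mM × 137 mL ÷ 1140 mM = 1.37 mL
L-arabinose: dilute stock: 0.668% ÷ 20% × 137 mL = 4.58 mL
peptone: 1.37% w/v = 13.7 g/L → 13.7 × 0.137 L = 1.88 g
potassium nitrate: 4.67 g/L × 0.137 L = 0.64 g
calcium chloride dihydrate: 0.942 g/L × 0.137 L = 0.13 g

sodium carbonate 77.13 mg; sodium hydroxide 1.37 mL; L-arabinose 4.58 mL; peptone 1.88 g; potassium nitrate 0.64 g; calcium chloride dihydrate 0.13 g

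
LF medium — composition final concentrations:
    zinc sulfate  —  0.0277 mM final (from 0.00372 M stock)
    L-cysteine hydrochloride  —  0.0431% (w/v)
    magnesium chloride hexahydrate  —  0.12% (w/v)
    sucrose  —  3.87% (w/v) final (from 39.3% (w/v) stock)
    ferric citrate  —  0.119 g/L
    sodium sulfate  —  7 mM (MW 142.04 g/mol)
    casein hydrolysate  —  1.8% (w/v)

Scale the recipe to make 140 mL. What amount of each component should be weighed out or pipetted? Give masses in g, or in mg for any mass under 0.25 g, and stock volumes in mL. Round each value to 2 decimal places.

Working volume: 140 mL = 0.14 L.
zinc sulfate: dilute stock: 0.0277 mM × 140 mL ÷ 3.72 mM = 1.04 mL
L-cysteine hydrochloride: 0.0431% w/v = 0.431 g/L → 0.431 × 0.14 L = 0.06034 g = 60.34 mg
magnesium chloride hexahydrate: 0.12% w/v = 1.2 g/L → 1.2 × 0.14 L = 0.168 g = 168.00 mg
sucrose: dilute stock: 3.87% ÷ 39.3% × 140 mL = 13.79 mL
ferric citrate: 0.119 g/L × 0.14 L = 0.01666 g = 16.66 mg
sodium sulfate: 7 mmol/L × 142.04 mg/mmol × 0.14 L = 139.20 mg
casein hydrolysate: 1.8 g per 100 mL × 140 mL ÷ 100 = 2.52 g

zinc sulfate 1.04 mL; L-cysteine hydrochloride 60.34 mg; magnesium chloride hexahydrate 168.00 mg; sucrose 13.79 mL; ferric citrate 16.66 mg; sodium sulfate 139.20 mg; casein hydrolysate 2.52 g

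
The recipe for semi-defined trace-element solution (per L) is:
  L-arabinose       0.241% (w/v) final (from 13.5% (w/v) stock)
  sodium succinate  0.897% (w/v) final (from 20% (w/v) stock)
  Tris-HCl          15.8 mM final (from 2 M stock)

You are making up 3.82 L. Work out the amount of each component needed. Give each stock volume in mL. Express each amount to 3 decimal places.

L-arabinose 68.194 mL; sodium succinate 171.327 mL; Tris-HCl 30.178 mL

Working volume: 3.82 L.
L-arabinose: V = C2·V2/C1 = 0.241% ÷ 13.5% × 3820 mL = 68.194 mL
sodium succinate: V = C2·V2/C1 = 0.897% ÷ 20% × 3820 mL = 171.327 mL
Tris-HCl: C1V1 = C2V2 → 15.8 mM × 3820 mL ÷ 2000 mM = 30.178 mL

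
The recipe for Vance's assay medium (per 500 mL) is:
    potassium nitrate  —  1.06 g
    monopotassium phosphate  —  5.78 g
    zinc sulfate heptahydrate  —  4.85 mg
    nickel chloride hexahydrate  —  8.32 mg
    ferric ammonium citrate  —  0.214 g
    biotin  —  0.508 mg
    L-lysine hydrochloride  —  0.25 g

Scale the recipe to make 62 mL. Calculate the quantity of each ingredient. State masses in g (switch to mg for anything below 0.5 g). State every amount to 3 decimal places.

Ratio of target to recipe volume: 62 / 500 = 0.124.
potassium nitrate: 1.06 g × (62 mL / 500 mL) = 0.13144 g = 131.440 mg
monopotassium phosphate: 5.78 g × (62 mL / 500 mL) = 0.717 g
zinc sulfate heptahydrate: 4.85 mg × (62 mL / 500 mL) = 0.601 mg
nickel chloride hexahydrate: 8.32 mg × (62 mL / 500 mL) = 1.032 mg
ferric ammonium citrate: 0.214 g × (62 mL / 500 mL) = 0.026536 g = 26.536 mg
biotin: 0.508 mg × (62 mL / 500 mL) = 0.063 mg
L-lysine hydrochloride: 0.25 g × (62 mL / 500 mL) = 0.031 g = 31.000 mg

potassium nitrate 131.440 mg; monopotassium phosphate 0.717 g; zinc sulfate heptahydrate 0.601 mg; nickel chloride hexahydrate 1.032 mg; ferric ammonium citrate 26.536 mg; biotin 0.063 mg; L-lysine hydrochloride 31.000 mg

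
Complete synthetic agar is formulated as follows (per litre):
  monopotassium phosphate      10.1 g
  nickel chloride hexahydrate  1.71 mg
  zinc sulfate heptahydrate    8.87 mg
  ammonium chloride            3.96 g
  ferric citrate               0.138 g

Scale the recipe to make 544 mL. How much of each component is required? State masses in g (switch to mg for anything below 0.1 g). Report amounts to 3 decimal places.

Scale factor = 544 mL / 1000 mL = 0.544.
monopotassium phosphate: 10.1 g × (544 mL / 1000 mL) = 5.494 g
nickel chloride hexahydrate: 1.71 mg × (544 mL / 1000 mL) = 0.930 mg
zinc sulfate heptahydrate: 8.87 mg × (544 mL / 1000 mL) = 4.825 mg
ammonium chloride: 3.96 g × (544 mL / 1000 mL) = 2.154 g
ferric citrate: 0.138 g × (544 mL / 1000 mL) = 0.075072 g = 75.072 mg

monopotassium phosphate 5.494 g; nickel chloride hexahydrate 0.930 mg; zinc sulfate heptahydrate 4.825 mg; ammonium chloride 2.154 g; ferric citrate 75.072 mg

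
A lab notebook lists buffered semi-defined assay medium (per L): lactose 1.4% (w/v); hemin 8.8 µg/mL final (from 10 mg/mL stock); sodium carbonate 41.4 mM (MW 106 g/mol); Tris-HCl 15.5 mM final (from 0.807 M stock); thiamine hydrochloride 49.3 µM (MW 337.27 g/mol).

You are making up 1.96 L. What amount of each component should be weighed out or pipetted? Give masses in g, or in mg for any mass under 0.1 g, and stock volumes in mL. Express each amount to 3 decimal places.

Scale factor relative to 1 L: 1.96.
lactose: 1.4% w/v = 14 g/L → 14 × 1.96 L = 27.440 g
hemin: dilute stock: 8.8 µg/mL × 1960 mL ÷ 10000 µg/mL = 1.725 mL
sodium carbonate: 41.4 mmol/L × 106 g/mol × 1.96 L ÷ 1000 = 8.601 g
Tris-HCl: V = C2·V2/C1 = 15.5 mM × 1960 mL ÷ 807 mM = 37.646 mL
thiamine hydrochloride: 49.3 µmol/L × 337.27 g/mol × 1.96 L ÷ 1000 = 32.590 mg

lactose 27.440 g; hemin 1.725 mL; sodium carbonate 8.601 g; Tris-HCl 37.646 mL; thiamine hydrochloride 32.590 mg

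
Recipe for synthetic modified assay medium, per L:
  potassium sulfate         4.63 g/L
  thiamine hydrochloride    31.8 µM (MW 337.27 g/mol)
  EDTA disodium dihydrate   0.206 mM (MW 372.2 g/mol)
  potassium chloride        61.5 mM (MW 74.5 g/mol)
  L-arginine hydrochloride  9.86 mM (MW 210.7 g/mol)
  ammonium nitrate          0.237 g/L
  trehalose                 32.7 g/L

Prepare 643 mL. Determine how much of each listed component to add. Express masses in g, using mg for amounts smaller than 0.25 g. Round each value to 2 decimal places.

Target volume = 643 mL = 0.643 L.
potassium sulfate: 4.63 g/L × 0.643 L = 2.98 g
thiamine hydrochloride: 31.8 µmol/L × 337.27 g/mol × 0.643 L ÷ 1000 = 6.90 mg
EDTA disodium dihydrate: 0.206 mmol/L × 372.2 mg/mmol × 0.643 L = 49.30 mg
potassium chloride: 61.5 mmol/L × 74.5 g/mol × 0.643 L ÷ 1000 = 2.95 g
L-arginine hydrochloride: 9.86 mmol/L × 210.7 g/mol × 0.643 L ÷ 1000 = 1.34 g
ammonium nitrate: 0.237 g/L × 0.643 L = 0.152391 g = 152.39 mg
trehalose: 32.7 g/L × 0.643 L = 21.03 g

potassium sulfate 2.98 g; thiamine hydrochloride 6.90 mg; EDTA disodium dihydrate 49.30 mg; potassium chloride 2.95 g; L-arginine hydrochloride 1.34 g; ammonium nitrate 152.39 mg; trehalose 21.03 g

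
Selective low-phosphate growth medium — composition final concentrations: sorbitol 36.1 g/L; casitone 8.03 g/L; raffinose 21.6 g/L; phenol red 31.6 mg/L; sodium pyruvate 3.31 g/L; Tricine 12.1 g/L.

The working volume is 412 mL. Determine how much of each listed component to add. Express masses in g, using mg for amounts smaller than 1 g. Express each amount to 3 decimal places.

sorbitol 14.873 g; casitone 3.308 g; raffinose 8.899 g; phenol red 13.019 mg; sodium pyruvate 1.364 g; Tricine 4.985 g

Target volume = 412 mL = 0.412 L.
sorbitol: 36.1 g/L × 0.412 L = 14.873 g
casitone: 8.03 g/L × 0.412 L = 3.308 g
raffinose: 21.6 g/L × 0.412 L = 8.899 g
phenol red: 31.6 mg/L × 0.412 L = 13.019 mg
sodium pyruvate: 3.31 g/L × 0.412 L = 1.364 g
Tricine: 12.1 g/L × 0.412 L = 4.985 g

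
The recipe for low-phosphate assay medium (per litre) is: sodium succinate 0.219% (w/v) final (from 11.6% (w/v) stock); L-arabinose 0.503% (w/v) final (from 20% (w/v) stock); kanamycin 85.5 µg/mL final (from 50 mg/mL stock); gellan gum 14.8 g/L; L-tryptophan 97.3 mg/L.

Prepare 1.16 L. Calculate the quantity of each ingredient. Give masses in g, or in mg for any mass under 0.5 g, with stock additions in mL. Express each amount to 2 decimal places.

sodium succinate 21.90 mL; L-arabinose 29.17 mL; kanamycin 1.98 mL; gellan gum 17.17 g; L-tryptophan 112.87 mg

Scale factor relative to 1 L: 1.16.
sodium succinate: dilute stock: 0.219% ÷ 11.6% × 1160 mL = 21.90 mL
L-arabinose: C1V1 = C2V2 → 0.503% ÷ 20% × 1160 mL = 29.17 mL
kanamycin: C1V1 = C2V2 → 85.5 µg/mL × 1160 mL ÷ 50000 µg/mL = 1.98 mL
gellan gum: 14.8 g/L × 1.16 L = 17.17 g
L-tryptophan: 97.3 mg/L × 1.16 L = 112.87 mg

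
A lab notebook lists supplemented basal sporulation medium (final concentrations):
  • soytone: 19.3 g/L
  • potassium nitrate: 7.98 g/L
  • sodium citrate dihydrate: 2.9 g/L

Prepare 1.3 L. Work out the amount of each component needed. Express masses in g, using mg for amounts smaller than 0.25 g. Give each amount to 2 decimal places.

soytone 25.09 g; potassium nitrate 10.37 g; sodium citrate dihydrate 3.77 g

Working volume: 1.3 L.
soytone: 19.3 g/L × 1.3 L = 25.09 g
potassium nitrate: 7.98 g/L × 1.3 L = 10.37 g
sodium citrate dihydrate: 2.9 g/L × 1.3 L = 3.77 g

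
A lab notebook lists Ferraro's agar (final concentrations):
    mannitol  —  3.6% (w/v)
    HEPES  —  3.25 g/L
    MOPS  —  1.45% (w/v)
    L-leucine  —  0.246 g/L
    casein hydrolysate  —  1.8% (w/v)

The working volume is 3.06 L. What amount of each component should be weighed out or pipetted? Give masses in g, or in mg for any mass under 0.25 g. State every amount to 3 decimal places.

mannitol 110.160 g; HEPES 9.945 g; MOPS 44.370 g; L-leucine 0.753 g; casein hydrolysate 55.080 g

Working volume: 3.06 L.
mannitol: 3.6% w/v = 36 g/L → 36 × 3.06 L = 110.160 g
HEPES: 3.25 g/L × 3.06 L = 9.945 g
MOPS: 1.45% w/v = 14.5 g/L → 14.5 × 3.06 L = 44.370 g
L-leucine: 0.246 g/L × 3.06 L = 0.753 g
casein hydrolysate: 1.8% w/v = 18 g/L → 18 × 3.06 L = 55.080 g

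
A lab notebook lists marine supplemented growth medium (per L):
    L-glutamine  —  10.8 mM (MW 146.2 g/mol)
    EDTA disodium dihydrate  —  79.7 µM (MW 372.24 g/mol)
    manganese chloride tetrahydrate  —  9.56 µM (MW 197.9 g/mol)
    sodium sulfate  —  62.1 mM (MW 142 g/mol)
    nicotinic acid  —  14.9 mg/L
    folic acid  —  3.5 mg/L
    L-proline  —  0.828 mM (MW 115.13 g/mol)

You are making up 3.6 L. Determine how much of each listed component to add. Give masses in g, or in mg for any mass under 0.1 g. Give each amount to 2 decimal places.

L-glutamine 5.68 g; EDTA disodium dihydrate 0.11 g; manganese chloride tetrahydrate 6.81 mg; sodium sulfate 31.75 g; nicotinic acid 53.64 mg; folic acid 12.60 mg; L-proline 0.34 g

Scale factor relative to 1 L: 3.6.
L-glutamine: 10.8 mmol/L × 146.2 g/mol × 3.6 L ÷ 1000 = 5.68 g
EDTA disodium dihydrate: 79.7 µmol/L × 372.24 g/mol × 3.6 L ÷ 1000 = 106.803 mg = 0.11 g
manganese chloride tetrahydrate: 9.56 µmol/L × 197.9 g/mol × 3.6 L ÷ 1000 = 6.81 mg
sodium sulfate: 62.1 mmol/L × 142 g/mol × 3.6 L ÷ 1000 = 31.75 g
nicotinic acid: 14.9 mg/L × 3.6 L = 53.64 mg
folic acid: 3.5 mg/L × 3.6 L = 12.60 mg
L-proline: 0.828 mmol/L × 115.13 g/mol × 3.6 L ÷ 1000 = 0.34 g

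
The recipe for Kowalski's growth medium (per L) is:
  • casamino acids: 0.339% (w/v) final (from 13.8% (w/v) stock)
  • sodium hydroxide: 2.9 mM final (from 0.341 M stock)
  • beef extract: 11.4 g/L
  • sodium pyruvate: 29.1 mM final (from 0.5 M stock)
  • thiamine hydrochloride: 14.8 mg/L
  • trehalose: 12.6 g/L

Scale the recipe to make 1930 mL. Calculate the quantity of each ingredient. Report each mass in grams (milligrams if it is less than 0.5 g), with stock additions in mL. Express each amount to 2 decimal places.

casamino acids 47.41 mL; sodium hydroxide 16.41 mL; beef extract 22.00 g; sodium pyruvate 112.33 mL; thiamine hydrochloride 28.56 mg; trehalose 24.32 g

Scale factor relative to 1 L: 1.93.
casamino acids: C1V1 = C2V2 → 0.339% ÷ 13.8% × 1930 mL = 47.41 mL
sodium hydroxide: C1V1 = C2V2 → 2.9 mM × 1930 mL ÷ 341 mM = 16.41 mL
beef extract: 11.4 g/L × 1.93 L = 22.00 g
sodium pyruvate: V = C2·V2/C1 = 29.1 mM × 1930 mL ÷ 500 mM = 112.33 mL
thiamine hydrochloride: 14.8 mg/L × 1.93 L = 28.56 mg
trehalose: 12.6 g/L × 1.93 L = 24.32 g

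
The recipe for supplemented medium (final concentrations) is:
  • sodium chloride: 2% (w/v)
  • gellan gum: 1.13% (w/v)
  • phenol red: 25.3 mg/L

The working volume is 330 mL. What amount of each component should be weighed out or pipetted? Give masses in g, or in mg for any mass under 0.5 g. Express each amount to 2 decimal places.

Working volume: 330 mL = 0.33 L.
sodium chloride: 2 g per 100 mL × 330 mL ÷ 100 = 6.60 g
gellan gum: 1.13 g per 100 mL × 330 mL ÷ 100 = 3.73 g
phenol red: 25.3 mg/L × 0.33 L = 8.35 mg

sodium chloride 6.60 g; gellan gum 3.73 g; phenol red 8.35 mg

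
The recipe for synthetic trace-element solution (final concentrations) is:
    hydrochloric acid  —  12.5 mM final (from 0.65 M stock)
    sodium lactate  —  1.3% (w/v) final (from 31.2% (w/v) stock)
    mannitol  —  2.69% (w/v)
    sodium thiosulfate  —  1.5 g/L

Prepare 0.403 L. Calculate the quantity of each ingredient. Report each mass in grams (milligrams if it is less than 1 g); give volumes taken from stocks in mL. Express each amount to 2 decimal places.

hydrochloric acid 7.75 mL; sodium lactate 16.79 mL; mannitol 10.84 g; sodium thiosulfate 604.50 mg

Working volume: 0.403 L.
hydrochloric acid: C1V1 = C2V2 → 12.5 mM × 403 mL ÷ 650 mM = 7.75 mL
sodium lactate: V = C2·V2/C1 = 1.3% ÷ 31.2% × 403 mL = 16.79 mL
mannitol: 2.69 g per 100 mL × 403 mL ÷ 100 = 10.84 g
sodium thiosulfate: 1.5 g/L × 0.403 L = 0.6045 g = 604.50 mg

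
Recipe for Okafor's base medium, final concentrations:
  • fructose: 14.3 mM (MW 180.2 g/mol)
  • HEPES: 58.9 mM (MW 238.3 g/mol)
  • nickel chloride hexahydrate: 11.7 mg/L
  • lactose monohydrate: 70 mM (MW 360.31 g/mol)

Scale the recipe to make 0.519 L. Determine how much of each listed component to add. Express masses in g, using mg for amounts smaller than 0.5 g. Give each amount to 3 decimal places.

fructose 1.337 g; HEPES 7.285 g; nickel chloride hexahydrate 6.072 mg; lactose monohydrate 13.090 g

Scale factor relative to 1 L: 0.519.
fructose: 14.3 mmol/L × 180.2 g/mol × 0.519 L ÷ 1000 = 1.337 g
HEPES: 58.9 mmol/L × 238.3 g/mol × 0.519 L ÷ 1000 = 7.285 g
nickel chloride hexahydrate: 11.7 mg/L × 0.519 L = 6.072 mg
lactose monohydrate: 70 mmol/L × 360.31 g/mol × 0.519 L ÷ 1000 = 13.090 g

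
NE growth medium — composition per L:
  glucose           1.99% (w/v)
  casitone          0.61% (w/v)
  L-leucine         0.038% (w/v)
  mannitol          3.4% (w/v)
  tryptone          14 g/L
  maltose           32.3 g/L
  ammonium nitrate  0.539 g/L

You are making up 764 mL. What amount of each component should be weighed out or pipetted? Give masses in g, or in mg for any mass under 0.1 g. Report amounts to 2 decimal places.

Target volume = 764 mL = 0.764 L.
glucose: 1.99% w/v = 19.9 g/L → 19.9 × 0.764 L = 15.20 g
casitone: 0.61% w/v = 6.1 g/L → 6.1 × 0.764 L = 4.66 g
L-leucine: 0.038% w/v = 0.38 g/L → 0.38 × 0.764 L = 0.29 g
mannitol: 3.4% w/v = 34 g/L → 34 × 0.764 L = 25.98 g
tryptone: 14 g/L × 0.764 L = 10.70 g
maltose: 32.3 g/L × 0.764 L = 24.68 g
ammonium nitrate: 0.539 g/L × 0.764 L = 0.41 g

glucose 15.20 g; casitone 4.66 g; L-leucine 0.29 g; mannitol 25.98 g; tryptone 10.70 g; maltose 24.68 g; ammonium nitrate 0.41 g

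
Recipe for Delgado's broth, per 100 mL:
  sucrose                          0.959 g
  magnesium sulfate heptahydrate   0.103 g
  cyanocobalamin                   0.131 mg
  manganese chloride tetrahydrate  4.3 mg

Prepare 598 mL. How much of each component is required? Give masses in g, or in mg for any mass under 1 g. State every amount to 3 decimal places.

sucrose 5.735 g; magnesium sulfate heptahydrate 615.940 mg; cyanocobalamin 0.783 mg; manganese chloride tetrahydrate 25.714 mg

Ratio of target to recipe volume: 598 / 100 = 5.98.
sucrose: 0.959 g × (598 mL / 100 mL) = 5.735 g
magnesium sulfate heptahydrate: 0.103 g × (598 mL / 100 mL) = 0.61594 g = 615.940 mg
cyanocobalamin: 0.131 mg × (598 mL / 100 mL) = 0.783 mg
manganese chloride tetrahydrate: 4.3 mg × (598 mL / 100 mL) = 25.714 mg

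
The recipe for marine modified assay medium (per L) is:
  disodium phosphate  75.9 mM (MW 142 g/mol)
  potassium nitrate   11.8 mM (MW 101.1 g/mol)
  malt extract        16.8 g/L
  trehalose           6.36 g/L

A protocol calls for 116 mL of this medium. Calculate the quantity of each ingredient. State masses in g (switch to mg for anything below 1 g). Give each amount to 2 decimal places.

disodium phosphate 1.25 g; potassium nitrate 138.39 mg; malt extract 1.95 g; trehalose 737.76 mg

Target volume = 116 mL = 0.116 L.
disodium phosphate: 75.9 mmol/L × 142 g/mol × 0.116 L ÷ 1000 = 1.25 g
potassium nitrate: 11.8 mmol/L × 101.1 mg/mmol × 0.116 L = 138.39 mg
malt extract: 16.8 g/L × 0.116 L = 1.95 g
trehalose: 6.36 g/L × 0.116 L = 0.73776 g = 737.76 mg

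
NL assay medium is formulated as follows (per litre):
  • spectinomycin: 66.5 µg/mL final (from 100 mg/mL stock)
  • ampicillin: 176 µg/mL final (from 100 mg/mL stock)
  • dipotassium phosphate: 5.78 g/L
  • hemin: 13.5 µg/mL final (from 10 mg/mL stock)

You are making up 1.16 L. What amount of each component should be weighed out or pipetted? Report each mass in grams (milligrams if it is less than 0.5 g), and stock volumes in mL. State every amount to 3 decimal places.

Working volume: 1.16 L.
spectinomycin: dilute stock: 66.5 µg/mL × 1160 mL ÷ 100000 µg/mL = 0.771 mL
ampicillin: V = C2·V2/C1 = 176 µg/mL × 1160 mL ÷ 100000 µg/mL = 2.042 mL
dipotassium phosphate: 5.78 g/L × 1.16 L = 6.705 g
hemin: dilute stock: 13.5 µg/mL × 1160 mL ÷ 10000 µg/mL = 1.566 mL

spectinomycin 0.771 mL; ampicillin 2.042 mL; dipotassium phosphate 6.705 g; hemin 1.566 mL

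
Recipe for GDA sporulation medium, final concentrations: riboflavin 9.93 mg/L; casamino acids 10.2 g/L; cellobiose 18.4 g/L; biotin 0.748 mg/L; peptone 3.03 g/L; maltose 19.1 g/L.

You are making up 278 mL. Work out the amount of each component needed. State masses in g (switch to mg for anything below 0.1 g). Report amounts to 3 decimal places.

Working volume: 278 mL = 0.278 L.
riboflavin: 9.93 mg/L × 0.278 L = 2.761 mg
casamino acids: 10.2 g/L × 0.278 L = 2.836 g
cellobiose: 18.4 g/L × 0.278 L = 5.115 g
biotin: 0.748 mg/L × 0.278 L = 0.208 mg
peptone: 3.03 g/L × 0.278 L = 0.842 g
maltose: 19.1 g/L × 0.278 L = 5.310 g

riboflavin 2.761 mg; casamino acids 2.836 g; cellobiose 5.115 g; biotin 0.208 mg; peptone 0.842 g; maltose 5.310 g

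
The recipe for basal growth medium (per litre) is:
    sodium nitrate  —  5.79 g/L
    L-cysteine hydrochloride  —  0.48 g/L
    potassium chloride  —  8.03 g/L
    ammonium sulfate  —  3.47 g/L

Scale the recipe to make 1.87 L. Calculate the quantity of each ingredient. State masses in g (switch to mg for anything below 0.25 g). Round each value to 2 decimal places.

Working volume: 1.87 L.
sodium nitrate: 5.79 g/L × 1.87 L = 10.83 g
L-cysteine hydrochloride: 0.48 g/L × 1.87 L = 0.90 g
potassium chloride: 8.03 g/L × 1.87 L = 15.02 g
ammonium sulfate: 3.47 g/L × 1.87 L = 6.49 g

sodium nitrate 10.83 g; L-cysteine hydrochloride 0.90 g; potassium chloride 15.02 g; ammonium sulfate 6.49 g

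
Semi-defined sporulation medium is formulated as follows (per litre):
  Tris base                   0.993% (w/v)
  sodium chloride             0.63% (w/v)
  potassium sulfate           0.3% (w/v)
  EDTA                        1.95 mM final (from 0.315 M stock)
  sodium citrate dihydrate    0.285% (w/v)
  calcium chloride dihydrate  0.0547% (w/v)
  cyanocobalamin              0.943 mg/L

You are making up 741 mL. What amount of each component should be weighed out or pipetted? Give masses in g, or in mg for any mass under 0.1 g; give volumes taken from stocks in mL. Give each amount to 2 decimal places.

Tris base 7.36 g; sodium chloride 4.67 g; potassium sulfate 2.22 g; EDTA 4.59 mL; sodium citrate dihydrate 2.11 g; calcium chloride dihydrate 0.41 g; cyanocobalamin 0.70 mg

Scale factor relative to 1 L: 0.741.
Tris base: 0.993% w/v = 9.93 g/L → 9.93 × 0.741 L = 7.36 g
sodium chloride: 0.63 g per 100 mL × 741 mL ÷ 100 = 4.67 g
potassium sulfate: 0.3 g per 100 mL × 741 mL ÷ 100 = 2.22 g
EDTA: C1V1 = C2V2 → 1.95 mM × 741 mL ÷ 315 mM = 4.59 mL
sodium citrate dihydrate: 0.285% w/v = 2.85 g/L → 2.85 × 0.741 L = 2.11 g
calcium chloride dihydrate: 0.0547 g per 100 mL × 741 mL ÷ 100 = 0.41 g
cyanocobalamin: 0.943 mg/L × 0.741 L = 0.70 mg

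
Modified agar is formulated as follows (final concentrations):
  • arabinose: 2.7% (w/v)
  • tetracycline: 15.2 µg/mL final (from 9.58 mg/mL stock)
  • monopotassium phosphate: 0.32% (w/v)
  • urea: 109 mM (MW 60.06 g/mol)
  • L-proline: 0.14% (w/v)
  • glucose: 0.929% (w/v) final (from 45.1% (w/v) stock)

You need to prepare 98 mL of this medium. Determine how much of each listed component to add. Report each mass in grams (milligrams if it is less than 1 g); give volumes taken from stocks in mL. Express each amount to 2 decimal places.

Target volume = 98 mL = 0.098 L.
arabinose: 2.7% w/v = 27 g/L → 27 × 0.098 L = 2.65 g
tetracycline: dilute stock: 15.2 µg/mL × 98 mL ÷ 9580 µg/mL = 0.16 mL
monopotassium phosphate: 0.32% w/v = 3.2 g/L → 3.2 × 0.098 L = 0.3136 g = 313.60 mg
urea: 109 mmol/L × 60.06 mg/mmol × 0.098 L = 641.56 mg
L-proline: 0.14% w/v = 1.4 g/L → 1.4 × 0.098 L = 0.1372 g = 137.20 mg
glucose: dilute stock: 0.929% ÷ 45.1% × 98 mL = 2.02 mL

arabinose 2.65 g; tetracycline 0.16 mL; monopotassium phosphate 313.60 mg; urea 641.56 mg; L-proline 137.20 mg; glucose 2.02 mL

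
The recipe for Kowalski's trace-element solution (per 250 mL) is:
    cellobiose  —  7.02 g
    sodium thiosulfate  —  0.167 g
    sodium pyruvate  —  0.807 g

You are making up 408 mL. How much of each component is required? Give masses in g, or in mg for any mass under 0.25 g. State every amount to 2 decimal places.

Ratio of target to recipe volume: 408 / 250 = 1.632.
cellobiose: 7.02 g × (408 mL / 250 mL) = 11.46 g
sodium thiosulfate: 0.167 g × (408 mL / 250 mL) = 0.27 g
sodium pyruvate: 0.807 g × (408 mL / 250 mL) = 1.32 g

cellobiose 11.46 g; sodium thiosulfate 0.27 g; sodium pyruvate 1.32 g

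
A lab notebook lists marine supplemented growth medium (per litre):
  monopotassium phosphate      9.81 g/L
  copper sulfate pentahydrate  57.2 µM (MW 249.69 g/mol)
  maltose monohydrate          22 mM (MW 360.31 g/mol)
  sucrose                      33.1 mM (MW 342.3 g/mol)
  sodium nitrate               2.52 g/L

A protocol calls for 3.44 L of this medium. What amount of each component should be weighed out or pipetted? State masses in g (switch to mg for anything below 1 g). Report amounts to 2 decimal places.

monopotassium phosphate 33.75 g; copper sulfate pentahydrate 49.13 mg; maltose monohydrate 27.27 g; sucrose 38.98 g; sodium nitrate 8.67 g

Scale factor relative to 1 L: 3.44.
monopotassium phosphate: 9.81 g/L × 3.44 L = 33.75 g
copper sulfate pentahydrate: 57.2 µmol/L × 249.69 g/mol × 3.44 L ÷ 1000 = 49.13 mg
maltose monohydrate: 22 mmol/L × 360.31 g/mol × 3.44 L ÷ 1000 = 27.27 g
sucrose: 33.1 mmol/L × 342.3 g/mol × 3.44 L ÷ 1000 = 38.98 g
sodium nitrate: 2.52 g/L × 3.44 L = 8.67 g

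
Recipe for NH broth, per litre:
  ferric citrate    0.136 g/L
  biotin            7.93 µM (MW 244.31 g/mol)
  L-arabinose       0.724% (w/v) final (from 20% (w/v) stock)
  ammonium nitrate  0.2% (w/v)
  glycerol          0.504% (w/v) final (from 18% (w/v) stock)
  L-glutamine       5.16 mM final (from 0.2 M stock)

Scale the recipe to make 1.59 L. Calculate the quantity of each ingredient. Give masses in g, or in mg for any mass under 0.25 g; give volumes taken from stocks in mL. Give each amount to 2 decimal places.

Working volume: 1.59 L.
ferric citrate: 0.136 g/L × 1.59 L = 0.21624 g = 216.24 mg
biotin: 7.93 µmol/L × 244.31 g/mol × 1.59 L ÷ 1000 = 3.08 mg
L-arabinose: V = C2·V2/C1 = 0.724% ÷ 20% × 1590 mL = 57.56 mL
ammonium nitrate: 0.2% w/v = 2 g/L → 2 × 1.59 L = 3.18 g
glycerol: C1V1 = C2V2 → 0.504% ÷ 18% × 1590 mL = 44.52 mL
L-glutamine: C1V1 = C2V2 → 5.16 mM × 1590 mL ÷ 200 mM = 41.02 mL

ferric citrate 216.24 mg; biotin 3.08 mg; L-arabinose 57.56 mL; ammonium nitrate 3.18 g; glycerol 44.52 mL; L-glutamine 41.02 mL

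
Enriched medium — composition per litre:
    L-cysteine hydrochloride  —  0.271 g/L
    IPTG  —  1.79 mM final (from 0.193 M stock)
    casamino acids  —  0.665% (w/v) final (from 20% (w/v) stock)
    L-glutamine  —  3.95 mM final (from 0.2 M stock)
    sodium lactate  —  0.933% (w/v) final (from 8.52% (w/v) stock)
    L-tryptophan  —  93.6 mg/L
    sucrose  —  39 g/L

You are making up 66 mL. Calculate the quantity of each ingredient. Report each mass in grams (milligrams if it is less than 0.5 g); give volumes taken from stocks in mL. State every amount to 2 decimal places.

Scale factor relative to 1 L: 0.066.
L-cysteine hydrochloride: 0.271 g/L × 0.066 L = 0.017886 g = 17.89 mg
IPTG: C1V1 = C2V2 → 1.79 mM × 66 mL ÷ 193 mM = 0.61 mL
casamino acids: V = C2·V2/C1 = 0.665% ÷ 20% × 66 mL = 2.19 mL
L-glutamine: C1V1 = C2V2 → 3.95 mM × 66 mL ÷ 200 mM = 1.30 mL
sodium lactate: C1V1 = C2V2 → 0.933% ÷ 8.52% × 66 mL = 7.23 mL
L-tryptophan: 93.6 mg/L × 0.066 L = 6.18 mg
sucrose: 39 g/L × 0.066 L = 2.57 g

L-cysteine hydrochloride 17.89 mg; IPTG 0.61 mL; casamino acids 2.19 mL; L-glutamine 1.30 mL; sodium lactate 7.23 mL; L-tryptophan 6.18 mg; sucrose 2.57 g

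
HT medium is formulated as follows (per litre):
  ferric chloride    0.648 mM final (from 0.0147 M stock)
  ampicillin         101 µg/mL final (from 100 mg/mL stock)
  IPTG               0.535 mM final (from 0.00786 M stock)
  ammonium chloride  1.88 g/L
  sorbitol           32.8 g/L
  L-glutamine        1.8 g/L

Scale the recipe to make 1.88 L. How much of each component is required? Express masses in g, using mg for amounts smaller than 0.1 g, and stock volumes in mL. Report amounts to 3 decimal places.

ferric chloride 82.873 mL; ampicillin 1.899 mL; IPTG 127.964 mL; ammonium chloride 3.534 g; sorbitol 61.664 g; L-glutamine 3.384 g

Working volume: 1.88 L.
ferric chloride: V = C2·V2/C1 = 0.648 mM × 1880 mL ÷ 14.7 mM = 82.873 mL
ampicillin: C1V1 = C2V2 → 101 µg/mL × 1880 mL ÷ 100000 µg/mL = 1.899 mL
IPTG: V = C2·V2/C1 = 0.535 mM × 1880 mL ÷ 7.86 mM = 127.964 mL
ammonium chloride: 1.88 g/L × 1.88 L = 3.534 g
sorbitol: 32.8 g/L × 1.88 L = 61.664 g
L-glutamine: 1.8 g/L × 1.88 L = 3.384 g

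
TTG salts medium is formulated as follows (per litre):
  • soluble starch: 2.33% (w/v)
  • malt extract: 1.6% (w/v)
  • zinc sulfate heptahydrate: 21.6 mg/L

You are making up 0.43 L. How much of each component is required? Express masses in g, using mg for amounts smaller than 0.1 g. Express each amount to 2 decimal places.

soluble starch 10.02 g; malt extract 6.88 g; zinc sulfate heptahydrate 9.29 mg

Scale factor relative to 1 L: 0.43.
soluble starch: 2.33% w/v = 23.3 g/L → 23.3 × 0.43 L = 10.02 g
malt extract: 1.6 g per 100 mL × 430 mL ÷ 100 = 6.88 g
zinc sulfate heptahydrate: 21.6 mg/L × 0.43 L = 9.29 mg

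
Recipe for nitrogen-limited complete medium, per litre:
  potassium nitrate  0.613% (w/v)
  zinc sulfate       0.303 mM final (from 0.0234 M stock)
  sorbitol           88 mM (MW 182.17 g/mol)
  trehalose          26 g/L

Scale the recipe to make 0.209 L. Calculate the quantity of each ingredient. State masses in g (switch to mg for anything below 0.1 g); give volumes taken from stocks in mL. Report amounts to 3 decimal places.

potassium nitrate 1.281 g; zinc sulfate 2.706 mL; sorbitol 3.350 g; trehalose 5.434 g

Scale factor relative to 1 L: 0.209.
potassium nitrate: 0.613 g per 100 mL × 209 mL ÷ 100 = 1.281 g
zinc sulfate: V = C2·V2/C1 = 0.303 mM × 209 mL ÷ 23.4 mM = 2.706 mL
sorbitol: 88 mmol/L × 182.17 g/mol × 0.209 L ÷ 1000 = 3.350 g
trehalose: 26 g/L × 0.209 L = 5.434 g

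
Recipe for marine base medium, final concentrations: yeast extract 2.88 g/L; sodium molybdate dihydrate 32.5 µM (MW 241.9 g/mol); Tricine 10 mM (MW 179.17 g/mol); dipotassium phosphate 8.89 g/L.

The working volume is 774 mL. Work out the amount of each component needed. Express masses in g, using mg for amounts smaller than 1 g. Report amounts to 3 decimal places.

Target volume = 774 mL = 0.774 L.
yeast extract: 2.88 g/L × 0.774 L = 2.229 g
sodium molybdate dihydrate: 32.5 µmol/L × 241.9 g/mol × 0.774 L ÷ 1000 = 6.085 mg
Tricine: 10 mmol/L × 179.17 g/mol × 0.774 L ÷ 1000 = 1.387 g
dipotassium phosphate: 8.89 g/L × 0.774 L = 6.881 g

yeast extract 2.229 g; sodium molybdate dihydrate 6.085 mg; Tricine 1.387 g; dipotassium phosphate 6.881 g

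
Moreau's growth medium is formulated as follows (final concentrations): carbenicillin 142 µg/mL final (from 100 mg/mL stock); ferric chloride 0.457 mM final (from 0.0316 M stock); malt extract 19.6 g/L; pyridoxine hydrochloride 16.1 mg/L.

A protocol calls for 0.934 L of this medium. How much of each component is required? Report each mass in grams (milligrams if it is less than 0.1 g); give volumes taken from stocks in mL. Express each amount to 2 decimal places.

Working volume: 0.934 L.
carbenicillin: C1V1 = C2V2 → 142 µg/mL × 934 mL ÷ 100000 µg/mL = 1.33 mL
ferric chloride: C1V1 = C2V2 → 0.457 mM × 934 mL ÷ 31.6 mM = 13.51 mL
malt extract: 19.6 g/L × 0.934 L = 18.31 g
pyridoxine hydrochloride: 16.1 mg/L × 0.934 L = 15.04 mg

carbenicillin 1.33 mL; ferric chloride 13.51 mL; malt extract 18.31 g; pyridoxine hydrochloride 15.04 mg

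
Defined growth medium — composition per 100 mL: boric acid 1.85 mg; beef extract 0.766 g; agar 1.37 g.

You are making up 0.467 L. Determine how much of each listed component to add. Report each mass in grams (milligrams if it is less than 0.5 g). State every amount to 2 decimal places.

Ratio of target to recipe volume: 467 / 100 = 4.67.
boric acid: 1.85 mg × (467 mL / 100 mL) = 8.64 mg
beef extract: 0.766 g × (467 mL / 100 mL) = 3.58 g
agar: 1.37 g × (467 mL / 100 mL) = 6.40 g

boric acid 8.64 mg; beef extract 3.58 g; agar 6.40 g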